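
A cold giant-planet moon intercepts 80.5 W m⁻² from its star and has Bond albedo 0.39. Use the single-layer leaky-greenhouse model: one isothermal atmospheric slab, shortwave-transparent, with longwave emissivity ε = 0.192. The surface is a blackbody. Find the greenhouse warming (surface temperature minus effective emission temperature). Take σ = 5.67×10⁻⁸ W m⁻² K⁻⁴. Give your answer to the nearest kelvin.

3 kelvin

At the top of the atmosphere, σT_e⁴ = S(1−α)/4 = 12.28 W m⁻², giving T_e = 121.3 K.
The surface balance (absorbed SW + ε·downward IR = σT_s⁴) with T_a⁴ = T_s⁴/2 reduces to T_s = T_e·[2/(2−ε)]^¼ = 124.4 K.
The atmosphere warms the surface by 3.100 K.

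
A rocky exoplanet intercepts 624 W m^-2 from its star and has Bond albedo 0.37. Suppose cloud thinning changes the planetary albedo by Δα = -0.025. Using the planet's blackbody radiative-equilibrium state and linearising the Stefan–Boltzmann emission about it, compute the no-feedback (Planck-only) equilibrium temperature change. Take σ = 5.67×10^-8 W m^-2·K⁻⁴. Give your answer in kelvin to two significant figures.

2.0 K

The baseline emission temperature is T_e = 204.0 K.
TOA radiative forcing: ΔF = −S·Δα/4 = −624.0·(-0.025)/4 = 3.900 W m^-2.
Linearising σT⁴ gives d(σT⁴)/dT = 4σT_e³ = 1.927 W m^-2 per K.
ΔT₀ = ΔF/λ_P = 3.900/1.927 = 2.02 K.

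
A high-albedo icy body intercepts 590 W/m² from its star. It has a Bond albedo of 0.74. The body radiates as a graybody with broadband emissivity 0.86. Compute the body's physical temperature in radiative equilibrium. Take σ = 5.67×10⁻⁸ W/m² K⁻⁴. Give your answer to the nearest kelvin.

167 kelvin

The planet absorbs (1−α)S over its disc πR² and re-emits over 4πR², so the mean absorbed flux is (1−0.74)·590.0/4 = 38.35 W/m².
Radiative balance εσT⁴ = 38.35 gives T = [38.35/(0.86·σ)]^(1/4) = 167.5 K.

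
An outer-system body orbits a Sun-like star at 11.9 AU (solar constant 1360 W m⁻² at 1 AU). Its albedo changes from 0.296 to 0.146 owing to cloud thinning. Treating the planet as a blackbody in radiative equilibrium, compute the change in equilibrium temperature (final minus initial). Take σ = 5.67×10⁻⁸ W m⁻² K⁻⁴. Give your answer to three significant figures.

Irradiance scales as 1/d², so S = 1360 W m⁻² × (1/11.9)² = 9.604 W m⁻².
Before: T₁ = [9.604·0.704/(4σ)]^(1/4) = 73.89 K.
Final:   T₂ = [S(1−0.146)/(4σ)]^(1/4) = 77.55 K.
ΔT = T₂ − T₁ = 3.656 K.

3.66 K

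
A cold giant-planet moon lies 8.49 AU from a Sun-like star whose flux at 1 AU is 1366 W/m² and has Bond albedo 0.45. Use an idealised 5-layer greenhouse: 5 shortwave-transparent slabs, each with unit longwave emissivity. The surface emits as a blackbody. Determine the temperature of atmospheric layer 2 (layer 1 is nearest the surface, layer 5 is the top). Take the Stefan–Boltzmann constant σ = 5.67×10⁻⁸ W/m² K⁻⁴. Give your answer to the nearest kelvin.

By the inverse-square law, S = 1366/8.49² = 18.95 W/m².
OLR = S(1−α)/4 = 2.606 W/m²; the top layer radiates at T_e = 82.34 K.
In the N-layer model, layer k (counted from the surface) has T_k = (N+1−k)^(1/4)·T_e.
With k = 2: T_2 = (5+1−2)^¼·82.34 K = 116.4 K.

116 K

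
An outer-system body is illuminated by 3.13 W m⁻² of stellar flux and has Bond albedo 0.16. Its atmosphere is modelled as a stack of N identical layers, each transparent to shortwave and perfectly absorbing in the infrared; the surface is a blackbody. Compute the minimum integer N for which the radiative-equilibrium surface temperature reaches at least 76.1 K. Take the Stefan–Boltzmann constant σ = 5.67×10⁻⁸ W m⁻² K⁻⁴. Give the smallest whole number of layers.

2

The effective emission temperature is T_e = [S(1−α)/(4σ)]^¼ = 58.35 K.
Need (N+1)T_e⁴ ≥ T_s⁴, i.e. N+1 ≥ (76.1/58.35)⁴ = 2.893.
The minimum whole number is N = 2.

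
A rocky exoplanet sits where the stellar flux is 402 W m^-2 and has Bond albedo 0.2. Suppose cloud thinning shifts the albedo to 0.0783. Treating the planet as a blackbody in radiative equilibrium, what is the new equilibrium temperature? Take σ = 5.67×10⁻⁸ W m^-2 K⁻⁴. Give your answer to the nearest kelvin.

With the new albedo, S(1−α₂)/4 = 92.63 W m^-2, so T₂ = 201.0 K.

201 K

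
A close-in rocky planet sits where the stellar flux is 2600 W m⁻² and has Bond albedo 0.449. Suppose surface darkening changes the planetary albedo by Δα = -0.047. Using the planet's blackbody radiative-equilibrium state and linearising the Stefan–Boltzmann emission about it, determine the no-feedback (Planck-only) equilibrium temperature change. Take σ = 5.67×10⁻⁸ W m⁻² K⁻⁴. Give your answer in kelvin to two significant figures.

Reference equilibrium: T_e = [S(1−α)/(4σ)]^(1/4) = 281.9 K.
TOA radiative forcing: ΔF = −S·Δα/4 = −2600·(-0.047)/4 = 30.55 W m⁻².
Linearising σT⁴ gives d(σT⁴)/dT = 4σT_e³ = 5.082 W m⁻² per K.
Hence the no-feedback warming is ΔF/(4σT_e³) = 6.01 K.

6.0 K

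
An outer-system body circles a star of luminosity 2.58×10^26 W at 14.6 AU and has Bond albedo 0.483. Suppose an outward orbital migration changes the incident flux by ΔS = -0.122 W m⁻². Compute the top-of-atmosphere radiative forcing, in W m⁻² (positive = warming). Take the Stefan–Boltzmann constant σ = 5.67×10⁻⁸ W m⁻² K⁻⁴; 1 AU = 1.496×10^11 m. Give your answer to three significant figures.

d = 14.6 × 1.496×10^11 m = 2.184×10^12 m.
Spreading L over a sphere of radius d: S = 2.58×10^26/(4π·2.18×10^12²) = 4.304 W m⁻².
TOA radiative forcing: ΔF = (1−α)ΔS/4 = 0.517·(-0.122)/4 = -0.01577 W m⁻².

-0.0158 W m⁻²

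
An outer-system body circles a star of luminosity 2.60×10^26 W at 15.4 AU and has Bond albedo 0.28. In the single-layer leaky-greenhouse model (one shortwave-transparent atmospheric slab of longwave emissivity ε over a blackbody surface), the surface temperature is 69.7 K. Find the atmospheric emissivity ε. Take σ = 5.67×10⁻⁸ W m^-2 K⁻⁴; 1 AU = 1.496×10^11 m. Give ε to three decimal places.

d = 15.4 × 1.496×10^11 m = 2.304×10^12 m.
Spreading L over a sphere of radius d: S = 2.60×10^26/(4π·2.30×10^12²) = 3.898 W m^-2.
First, T_e = [3.898·(1−0.28)/(4σ)]^(1/4) = 59.31 K.
Since (2−ε)/2 = (T_e/T_s)⁴ = 0.5243, ε = 0.9513.

0.951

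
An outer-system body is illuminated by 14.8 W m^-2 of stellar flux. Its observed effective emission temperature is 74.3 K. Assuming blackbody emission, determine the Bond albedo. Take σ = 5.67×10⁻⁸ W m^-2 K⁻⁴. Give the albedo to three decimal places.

0.533

Energy balance: S(1−α)/4 = σT⁴, so 1−α = 4σT⁴/S.
4σT⁴ = 4·5.67×10⁻⁸·(74.3)⁴ = 6.912 W m^-2.
1−α = 6.912/14.80 = 0.4670, so α = 0.5330.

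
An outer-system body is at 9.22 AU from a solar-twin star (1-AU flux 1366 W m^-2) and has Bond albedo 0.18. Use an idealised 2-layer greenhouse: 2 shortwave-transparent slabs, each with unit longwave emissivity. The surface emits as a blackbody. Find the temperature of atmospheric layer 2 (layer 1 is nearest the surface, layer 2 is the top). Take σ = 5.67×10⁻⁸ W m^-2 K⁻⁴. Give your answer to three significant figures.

87.3 K

Flux at the orbit: S = 1366/(9.22)² = 16.07 W m^-2.
Top-of-atmosphere balance: σT_e⁴ = S(1−α)/4 = 3.294 W m^-2 → T_e = 87.31 K.
Each opaque layer satisfies 2T_j⁴ = T_{j−1}⁴ + T_{j+1}⁴, giving T_k⁴ = (N+1−k)T_e⁴.
With k = 2: T_2 = (2+1−2)^¼·87.31 K = 87.31 K.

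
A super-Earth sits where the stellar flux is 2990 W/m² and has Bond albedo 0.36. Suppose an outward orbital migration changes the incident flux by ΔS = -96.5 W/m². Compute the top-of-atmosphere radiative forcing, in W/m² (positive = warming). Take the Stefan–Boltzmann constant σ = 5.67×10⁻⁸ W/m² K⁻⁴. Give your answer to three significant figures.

-15.4 W/m²

ΔF = Δ[S(1−α)]/4 = (1−0.36)·-96.5/4 = -15.44 W/m².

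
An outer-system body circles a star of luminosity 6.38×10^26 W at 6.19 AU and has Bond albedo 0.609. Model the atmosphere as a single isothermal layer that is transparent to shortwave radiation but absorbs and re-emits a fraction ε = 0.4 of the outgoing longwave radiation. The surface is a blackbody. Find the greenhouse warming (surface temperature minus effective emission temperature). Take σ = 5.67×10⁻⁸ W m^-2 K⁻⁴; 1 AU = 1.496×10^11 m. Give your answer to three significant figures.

5.77 K

d = 6.19 × 1.496×10^11 m = 9.260×10^11 m.
S = L/(4πd²) = 59.21 W m^-2.
Effective emission temperature (TOA balance): σT_e⁴ = S(1−α)/4 = 5.787 W m^-2 → T_e = 100.5 K.
Surface balance with a leaky layer gives σT_s⁴ = σT_e⁴·2/(2−ε), so T_s = T_e·[2/(2−0.4)]^(1/4) = 106.3 K.
T_s − T_e = 106.3 − 100.5 = 5.767 K.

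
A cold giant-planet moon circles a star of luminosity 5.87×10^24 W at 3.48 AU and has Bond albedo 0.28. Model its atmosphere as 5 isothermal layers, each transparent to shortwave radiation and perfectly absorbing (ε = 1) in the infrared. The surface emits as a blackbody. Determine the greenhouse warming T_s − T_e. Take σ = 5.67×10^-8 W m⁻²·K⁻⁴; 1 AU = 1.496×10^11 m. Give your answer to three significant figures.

Orbital distance: d = 3.48 AU = 5.206×10^11 m.
Flux at the orbit: S = L/(4πd²) = 5.87×10^24/(4π·(5.21×10^11)²) = 1.723 W m⁻².
Top-of-atmosphere balance: σT_e⁴ = S(1−α)/4 = 0.3102 W m⁻² → T_e = 48.36 K.
T_s = (N+1)^(1/4)·T_e = 75.69 K.
Warming: T_s − T_e = 27.33 K.

27.3 K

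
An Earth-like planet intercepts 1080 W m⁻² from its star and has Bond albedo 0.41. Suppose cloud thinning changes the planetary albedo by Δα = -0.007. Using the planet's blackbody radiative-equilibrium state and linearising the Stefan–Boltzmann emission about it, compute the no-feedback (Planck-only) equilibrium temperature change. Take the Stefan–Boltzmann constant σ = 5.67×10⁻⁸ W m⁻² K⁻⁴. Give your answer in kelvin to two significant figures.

0.68 kelvin

Unperturbed T_e = [1080·(1−0.41)/(4σ)]^¼ = 230.2 K.
The change in absorbed flux is Δ[S(1−α)/4] = −SΔα/4 = 1.890 W m⁻².
Planck response: λ_P = 4σT_e³ = 4·5.67×10⁻⁸·(230.2)³ = 2.768 W m⁻²/K.
So ΔT₀ = 1.890/2.768 = 0.683 K.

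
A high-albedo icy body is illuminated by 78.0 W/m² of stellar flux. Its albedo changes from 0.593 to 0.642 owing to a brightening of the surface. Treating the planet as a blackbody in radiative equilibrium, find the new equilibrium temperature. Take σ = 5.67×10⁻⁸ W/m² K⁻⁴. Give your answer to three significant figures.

105 K

T₂ = [S(1−α₂)/(4σ)]^(1/4) = [78.00·0.358/(4σ)]^(1/4) = 105.3 K.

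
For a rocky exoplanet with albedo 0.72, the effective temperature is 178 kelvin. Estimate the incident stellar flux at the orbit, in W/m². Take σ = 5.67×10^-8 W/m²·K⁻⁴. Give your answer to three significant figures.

813 W/m²

From S(1−α)/4 = σT⁴: S = 4σT⁴/(1−α).
σT⁴ = 5.67×10⁻⁸·(178)⁴ = 56.92 W/m².
S = 4·56.92/0.28 = 813.1 W/m².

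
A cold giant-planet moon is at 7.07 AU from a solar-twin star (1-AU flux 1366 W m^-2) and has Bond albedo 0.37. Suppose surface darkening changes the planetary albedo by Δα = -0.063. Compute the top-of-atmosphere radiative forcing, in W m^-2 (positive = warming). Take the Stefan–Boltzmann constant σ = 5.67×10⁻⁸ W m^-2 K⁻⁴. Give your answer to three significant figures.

0.430 W m^-2

By the inverse-square law, S = 1366/7.07² = 27.33 W m^-2.
The change in absorbed flux is Δ[S(1−α)/4] = −SΔα/4 = 0.4304 W m^-2.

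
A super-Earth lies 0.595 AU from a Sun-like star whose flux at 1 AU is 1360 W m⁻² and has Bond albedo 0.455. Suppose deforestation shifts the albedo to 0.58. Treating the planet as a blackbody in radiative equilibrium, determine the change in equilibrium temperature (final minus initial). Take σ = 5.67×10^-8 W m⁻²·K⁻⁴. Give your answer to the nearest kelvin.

-20 K

By the inverse-square law, S = 1360/0.595² = 3842 W m⁻².
Before: T₁ = [3842·0.545/(4σ)]^(1/4) = 310.0 K.
After:  T₂ = [3842·0.42/(4σ)]^(1/4) = 290.4 K.
ΔT = T₂ − T₁ = -19.55 K.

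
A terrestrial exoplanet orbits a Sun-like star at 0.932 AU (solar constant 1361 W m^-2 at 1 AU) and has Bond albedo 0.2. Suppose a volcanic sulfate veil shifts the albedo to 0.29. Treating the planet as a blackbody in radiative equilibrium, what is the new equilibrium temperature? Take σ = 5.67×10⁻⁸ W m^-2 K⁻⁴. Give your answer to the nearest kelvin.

Flux at the orbit: S = 1361/(0.932)² = 1567 W m^-2.
With the new albedo, S(1−α₂)/4 = 278.1 W m^-2, so T₂ = 264.6 K.

265 K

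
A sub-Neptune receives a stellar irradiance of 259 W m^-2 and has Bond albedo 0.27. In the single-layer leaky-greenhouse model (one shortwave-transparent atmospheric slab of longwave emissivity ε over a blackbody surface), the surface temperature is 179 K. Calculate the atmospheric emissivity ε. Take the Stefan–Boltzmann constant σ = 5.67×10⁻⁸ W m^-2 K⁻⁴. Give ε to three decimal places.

TOA balance gives T_e = 169.9 K.
T_s⁴ = T_e⁴·2/(2−ε) → ε = 2 − 2(T_e/T_s)⁴ = 2 − 2·(169.9/179)⁴ = 0.3760.

0.376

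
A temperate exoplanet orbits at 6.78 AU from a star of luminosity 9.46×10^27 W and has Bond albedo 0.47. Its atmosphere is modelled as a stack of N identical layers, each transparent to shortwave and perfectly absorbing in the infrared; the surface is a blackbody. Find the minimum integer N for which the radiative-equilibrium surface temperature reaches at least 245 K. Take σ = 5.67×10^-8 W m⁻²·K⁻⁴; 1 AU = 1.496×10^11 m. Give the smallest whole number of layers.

Orbital distance: d = 6.78 AU = 1.014×10^12 m.
S = L/(4πd²) = 731.7 W m⁻².
The effective emission temperature is T_e = [S(1−α)/(4σ)]^¼ = 203.4 K.
T_s = (N+1)^(1/4)·T_e ≥ 245 K requires N+1 ≥ (T_s/T_e)⁴ = (245/203.4)⁴ = 2.107.
So N ≥ 1.107; the smallest integer is N = 2.

2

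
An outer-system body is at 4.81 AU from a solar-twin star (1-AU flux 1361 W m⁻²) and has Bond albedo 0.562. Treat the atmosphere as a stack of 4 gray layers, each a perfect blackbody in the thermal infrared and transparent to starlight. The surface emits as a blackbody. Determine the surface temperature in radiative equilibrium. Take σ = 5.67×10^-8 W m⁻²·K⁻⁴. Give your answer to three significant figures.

154 K

By the inverse-square law, S = 1361/4.81² = 58.83 W m⁻².
OLR = S(1−α)/4 = 6.441 W m⁻²; the top layer radiates at T_e = 103.2 K.
For an N-layer opaque stack, T_s⁴ = (N+1)T_e⁴, hence T_s = (5)^(1/4)×103.2 K = 154.4 K.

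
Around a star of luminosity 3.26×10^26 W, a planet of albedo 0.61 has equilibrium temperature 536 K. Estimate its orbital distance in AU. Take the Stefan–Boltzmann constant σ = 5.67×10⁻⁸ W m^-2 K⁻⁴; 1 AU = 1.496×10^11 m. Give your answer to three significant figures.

Required flux: S = 4σT⁴/(1−α) = 48000 W m^-2.
S = L/(4πd²) → d = √(L/4πS) = √(3.26×10^26/(4π·48000)) = 2.325×10^10 m = 0.1554 AU.

0.155 AU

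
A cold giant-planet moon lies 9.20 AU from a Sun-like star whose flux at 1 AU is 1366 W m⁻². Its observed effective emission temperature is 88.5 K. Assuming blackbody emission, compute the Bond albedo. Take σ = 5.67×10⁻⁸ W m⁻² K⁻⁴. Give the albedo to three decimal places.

0.138

By the inverse-square law, S = 1366/9.20² = 16.14 W m⁻².
Rearranging the radiative balance, α = 1 − 4σT⁴/S.
σT⁴ = 3.478 W m⁻², so 4σT⁴ = 13.91 W m⁻².
Hence α = 1 − 13.91/16.14 = 0.1379.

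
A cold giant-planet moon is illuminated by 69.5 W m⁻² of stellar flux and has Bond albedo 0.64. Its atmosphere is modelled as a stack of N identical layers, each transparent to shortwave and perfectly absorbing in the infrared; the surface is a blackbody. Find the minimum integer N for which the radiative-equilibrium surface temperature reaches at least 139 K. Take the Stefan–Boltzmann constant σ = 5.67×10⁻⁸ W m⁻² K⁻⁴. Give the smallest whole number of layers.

3

The effective emission temperature is T_e = [S(1−α)/(4σ)]^¼ = 102.5 K.
Need (N+1)T_e⁴ ≥ T_s⁴, i.e. N+1 ≥ (139/102.5)⁴ = 3.384.
So N ≥ 2.384; the smallest integer is N = 3.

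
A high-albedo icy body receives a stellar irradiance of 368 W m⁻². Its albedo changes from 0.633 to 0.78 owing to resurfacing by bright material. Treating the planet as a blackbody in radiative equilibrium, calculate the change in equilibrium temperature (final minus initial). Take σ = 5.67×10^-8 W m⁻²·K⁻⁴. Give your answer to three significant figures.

-18.8 K

Initial: T₁ = [S(1−0.633)/(4σ)]^(1/4) = 156.2 K.
Final:   T₂ = [S(1−0.78)/(4σ)]^(1/4) = 137.5 K.
Change: 137.5 − 156.2 = -18.76 K.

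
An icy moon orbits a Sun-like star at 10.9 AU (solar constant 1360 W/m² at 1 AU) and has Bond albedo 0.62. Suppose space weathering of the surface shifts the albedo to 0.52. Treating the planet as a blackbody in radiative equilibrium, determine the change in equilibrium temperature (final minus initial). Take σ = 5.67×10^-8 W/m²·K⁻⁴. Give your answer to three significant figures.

3.98 K

Flux at the orbit: S = 1360/(10.9)² = 11.45 W/m².
Initial: T₁ = [S(1−0.62)/(4σ)]^(1/4) = 66.18 K.
After:  T₂ = [11.45·0.48/(4σ)]^(1/4) = 70.16 K.
ΔT = T₂ − T₁ = 3.980 K.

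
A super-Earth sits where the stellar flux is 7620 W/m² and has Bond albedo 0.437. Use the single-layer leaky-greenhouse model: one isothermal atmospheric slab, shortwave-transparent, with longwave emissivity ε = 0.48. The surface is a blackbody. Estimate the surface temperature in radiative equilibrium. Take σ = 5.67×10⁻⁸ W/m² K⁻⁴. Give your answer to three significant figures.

397 K

At the top of the atmosphere, σT_e⁴ = S(1−α)/4 = 1073 W/m², giving T_e = 370.9 K.
The surface balance (absorbed SW + ε·downward IR = σT_s⁴) with T_a⁴ = T_s⁴/2 reduces to T_s = T_e·[2/(2−ε)]^¼ = 397.2 K.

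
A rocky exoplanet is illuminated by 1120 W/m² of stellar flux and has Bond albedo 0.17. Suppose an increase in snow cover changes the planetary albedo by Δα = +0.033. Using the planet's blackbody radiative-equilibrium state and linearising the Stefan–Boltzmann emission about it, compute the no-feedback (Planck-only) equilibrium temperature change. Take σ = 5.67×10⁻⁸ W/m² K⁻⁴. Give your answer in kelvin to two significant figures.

-2.5 K

The baseline emission temperature is T_e = 253.0 K.
TOA radiative forcing: ΔF = −S·Δα/4 = −1120·(+0.033)/4 = -9.240 W/m².
Planck response: λ_P = 4σT_e³ = 4·5.67×10⁻⁸·(253.0)³ = 3.674 W/m²/K.
Hence the no-feedback warming is ΔF/(4σT_e³) = -2.52 K.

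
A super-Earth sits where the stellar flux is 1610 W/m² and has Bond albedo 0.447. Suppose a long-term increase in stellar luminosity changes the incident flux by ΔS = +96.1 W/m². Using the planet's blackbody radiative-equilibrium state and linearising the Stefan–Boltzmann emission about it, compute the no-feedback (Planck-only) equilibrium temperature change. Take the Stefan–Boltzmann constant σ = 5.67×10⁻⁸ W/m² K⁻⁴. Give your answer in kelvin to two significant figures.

3.7 K

The baseline emission temperature is T_e = 250.3 K.
Only a fraction (1−α) is absorbed and it's spread over 4πR², so ΔF = (1−α)ΔS/4 = 13.29 W/m².
Linearising σT⁴ gives d(σT⁴)/dT = 4σT_e³ = 3.557 W/m² per K.
So ΔT₀ = 13.29/3.557 = 3.74 K.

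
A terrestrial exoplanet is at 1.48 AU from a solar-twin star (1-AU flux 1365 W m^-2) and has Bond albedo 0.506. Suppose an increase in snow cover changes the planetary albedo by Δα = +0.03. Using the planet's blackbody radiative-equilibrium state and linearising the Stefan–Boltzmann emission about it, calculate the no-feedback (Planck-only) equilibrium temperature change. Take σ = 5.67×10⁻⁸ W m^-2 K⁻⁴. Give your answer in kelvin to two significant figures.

-2.9 K

Flux at the orbit: S = 1365/(1.48)² = 623.2 W m^-2.
Unperturbed T_e = [623.2·(1−0.506)/(4σ)]^¼ = 191.9 K.
ΔF = −(S/4)Δα = −(623.2/4)×(+0.03) = -4.674 W m^-2.
Linearising σT⁴ gives d(σT⁴)/dT = 4σT_e³ = 1.604 W m^-2 per K.
ΔT₀ = ΔF/λ_P = -4.674/1.604 = -2.91 K.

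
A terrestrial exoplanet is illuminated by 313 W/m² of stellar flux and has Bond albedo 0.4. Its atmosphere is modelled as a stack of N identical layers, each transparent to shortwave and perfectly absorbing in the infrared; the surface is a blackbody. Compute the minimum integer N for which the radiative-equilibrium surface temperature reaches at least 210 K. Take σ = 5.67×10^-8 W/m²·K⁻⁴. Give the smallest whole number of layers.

Top-of-atmosphere balance: σT_e⁴ = S(1−α)/4 = 46.95 W/m² → T_e = 169.6 K.
Since T_s⁴ = (N+1)T_e⁴, we need N ≥ (T_s/T_e)⁴ − 1 = 1.349.
The minimum whole number is N = 2.

2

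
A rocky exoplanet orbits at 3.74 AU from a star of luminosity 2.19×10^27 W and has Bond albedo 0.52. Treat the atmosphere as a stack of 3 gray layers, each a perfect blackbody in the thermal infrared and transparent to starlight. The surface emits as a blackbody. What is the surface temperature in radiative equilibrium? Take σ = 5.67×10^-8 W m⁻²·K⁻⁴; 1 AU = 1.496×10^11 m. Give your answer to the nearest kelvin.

d = 3.74 × 1.496×10^11 m = 5.595×10^11 m.
Spreading L over a sphere of radius d: S = 2.19×10^27/(4π·5.60×10^11²) = 556.7 W m⁻².
The effective emission temperature is T_e = [S(1−α)/(4σ)]^¼ = 185.3 K.
Layer-by-layer balance gives σT_s⁴ = (N+1)σT_e⁴, so T_s = 4^¼·185.3 = 262.0 K.

262 kelvin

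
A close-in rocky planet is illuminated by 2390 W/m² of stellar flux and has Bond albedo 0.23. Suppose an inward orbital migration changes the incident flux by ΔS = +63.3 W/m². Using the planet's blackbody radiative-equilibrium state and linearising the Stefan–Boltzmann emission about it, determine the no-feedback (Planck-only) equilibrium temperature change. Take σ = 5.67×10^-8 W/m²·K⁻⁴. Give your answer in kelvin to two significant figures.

Reference equilibrium: T_e = [S(1−α)/(4σ)]^(1/4) = 300.1 K.
Only a fraction (1−α) is absorbed and it's spread over 4πR², so ΔF = (1−α)ΔS/4 = 12.19 W/m².
The Planck feedback parameter is 4σT_e³ = 6.132 W/m²/K.
Hence the no-feedback warming is ΔF/(4σT_e³) = 1.99 K.

2.0 K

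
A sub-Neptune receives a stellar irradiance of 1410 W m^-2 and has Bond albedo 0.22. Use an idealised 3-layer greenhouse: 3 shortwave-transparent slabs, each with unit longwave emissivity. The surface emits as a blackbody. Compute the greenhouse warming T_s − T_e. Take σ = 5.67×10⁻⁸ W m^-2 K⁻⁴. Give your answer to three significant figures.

109 K

The effective emission temperature is T_e = [S(1−α)/(4σ)]^¼ = 263.9 K.
Surface: T_s = (4)^¼·T_e = 373.2 K.
Warming: T_s − T_e = 109.3 K.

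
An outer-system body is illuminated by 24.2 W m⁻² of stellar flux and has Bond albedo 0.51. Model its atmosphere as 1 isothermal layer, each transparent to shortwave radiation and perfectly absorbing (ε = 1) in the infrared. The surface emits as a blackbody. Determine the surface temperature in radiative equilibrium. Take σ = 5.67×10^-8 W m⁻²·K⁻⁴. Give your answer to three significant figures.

Top-of-atmosphere balance: σT_e⁴ = S(1−α)/4 = 2.964 W m⁻² → T_e = 85.03 K.
For an N-layer opaque stack, T_s⁴ = (N+1)T_e⁴, hence T_s = (2)^(1/4)×85.03 K = 101.1 K.

101 K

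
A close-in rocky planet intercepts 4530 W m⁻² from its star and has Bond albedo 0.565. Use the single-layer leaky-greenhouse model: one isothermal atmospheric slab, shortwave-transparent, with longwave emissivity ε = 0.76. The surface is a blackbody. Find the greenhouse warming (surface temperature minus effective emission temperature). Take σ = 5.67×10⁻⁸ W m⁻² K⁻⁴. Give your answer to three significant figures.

The planet radiates to space at T_e = [S(1−α)/(4σ)]^(1/4) = 305.3 K.
Surface balance with a leaky layer gives σT_s⁴ = σT_e⁴·2/(2−ε), so T_s = T_e·[2/(2−0.76)]^(1/4) = 344.1 K.
T_s − T_e = 344.1 − 305.3 = 38.76 K.

38.8 kelvin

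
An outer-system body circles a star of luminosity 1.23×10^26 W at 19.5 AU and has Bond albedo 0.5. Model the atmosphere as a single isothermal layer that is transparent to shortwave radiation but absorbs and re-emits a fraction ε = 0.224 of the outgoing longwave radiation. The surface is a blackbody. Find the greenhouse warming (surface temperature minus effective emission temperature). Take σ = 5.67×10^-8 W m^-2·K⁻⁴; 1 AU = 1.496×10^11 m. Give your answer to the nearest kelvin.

Orbital distance: d = 19.5 AU = 2.917×10^12 m.
S = L/(4πd²) = 1.150 W m^-2.
Effective emission temperature (TOA balance): σT_e⁴ = S(1−α)/4 = 0.1438 W m^-2 → T_e = 39.90 K.
Surface balance with a leaky layer gives σT_s⁴ = σT_e⁴·2/(2−ε), so T_s = T_e·[2/(2−0.224)]^(1/4) = 41.11 K.
T_s − T_e = 41.11 − 39.90 = 1.203 K.

1 K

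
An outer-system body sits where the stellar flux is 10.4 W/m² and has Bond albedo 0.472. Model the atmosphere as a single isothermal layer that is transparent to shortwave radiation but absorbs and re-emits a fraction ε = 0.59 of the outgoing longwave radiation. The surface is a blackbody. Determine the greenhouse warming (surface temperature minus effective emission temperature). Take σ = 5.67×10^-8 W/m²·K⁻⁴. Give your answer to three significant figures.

At the top of the atmosphere, σT_e⁴ = S(1−α)/4 = 1.373 W/m², giving T_e = 70.15 K.
For a single slab of emissivity ε, T_s⁴ = 2T_e⁴/(2−ε); thus T_s = 70.15·(1.418)^(1/4) = 76.55 K.
T_s − T_e = 76.55 − 70.15 = 6.406 K.

6.41 K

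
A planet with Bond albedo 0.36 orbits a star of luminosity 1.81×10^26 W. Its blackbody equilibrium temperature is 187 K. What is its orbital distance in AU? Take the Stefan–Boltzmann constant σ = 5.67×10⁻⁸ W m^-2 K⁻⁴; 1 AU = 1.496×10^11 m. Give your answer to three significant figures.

1.22 AU

Required flux: S = 4σT⁴/(1−α) = 433.3 W m^-2.
From L = 4πd²S, d = √(1.81×10^26/(4π·433.3)) = 1.823×10^11 m = 1.219 AU.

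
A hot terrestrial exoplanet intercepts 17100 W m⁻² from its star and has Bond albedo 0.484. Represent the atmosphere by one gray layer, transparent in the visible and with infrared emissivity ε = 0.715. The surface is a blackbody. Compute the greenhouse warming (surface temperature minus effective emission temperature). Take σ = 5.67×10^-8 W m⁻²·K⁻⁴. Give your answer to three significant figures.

The planet radiates to space at T_e = [S(1−α)/(4σ)]^(1/4) = 444.1 K.
The surface balance (absorbed SW + ε·downward IR = σT_s⁴) with T_a⁴ = T_s⁴/2 reduces to T_s = T_e·[2/(2−ε)]^¼ = 496.1 K.
T_s − T_e = 496.1 − 444.1 = 51.94 K.

51.9 kelvin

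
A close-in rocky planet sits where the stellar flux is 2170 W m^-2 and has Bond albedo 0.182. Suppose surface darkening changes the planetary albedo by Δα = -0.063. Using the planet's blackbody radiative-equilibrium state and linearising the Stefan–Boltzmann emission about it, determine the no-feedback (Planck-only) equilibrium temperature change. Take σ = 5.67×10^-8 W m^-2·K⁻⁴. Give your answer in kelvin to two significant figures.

Unperturbed T_e = [2170·(1−0.182)/(4σ)]^¼ = 297.4 K.
The change in absorbed flux is Δ[S(1−α)/4] = −SΔα/4 = 34.18 W m^-2.
Planck response: λ_P = 4σT_e³ = 4·5.67×10⁻⁸·(297.4)³ = 5.968 W m^-2/K.
ΔT₀ = ΔF/λ_P = 34.18/5.968 = 5.73 K.

5.7 kelvin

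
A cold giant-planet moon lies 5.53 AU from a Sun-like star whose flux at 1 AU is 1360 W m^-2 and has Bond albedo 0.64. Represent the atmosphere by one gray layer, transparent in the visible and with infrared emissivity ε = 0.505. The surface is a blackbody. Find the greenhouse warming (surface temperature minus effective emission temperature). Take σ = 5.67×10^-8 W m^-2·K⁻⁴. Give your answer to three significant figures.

Irradiance scales as 1/d², so S = 1360 W m^-2 × (1/5.53)² = 44.47 W m^-2.
The planet radiates to space at T_e = [S(1−α)/(4σ)]^(1/4) = 91.66 K.
Surface balance with a leaky layer gives σT_s⁴ = σT_e⁴·2/(2−ε), so T_s = T_e·[2/(2−0.505)]^(1/4) = 98.58 K.
T_s − T_e = 98.58 − 91.66 = 6.917 K.

6.92 K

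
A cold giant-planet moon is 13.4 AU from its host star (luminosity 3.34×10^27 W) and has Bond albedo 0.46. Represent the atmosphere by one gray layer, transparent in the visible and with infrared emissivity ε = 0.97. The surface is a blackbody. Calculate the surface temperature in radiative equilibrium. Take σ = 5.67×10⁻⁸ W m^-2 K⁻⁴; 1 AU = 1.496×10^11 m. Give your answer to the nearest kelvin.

132 kelvin

Orbital distance: d = 13.4 AU = 2.005×10^12 m.
Spreading L over a sphere of radius d: S = 3.34×10^27/(4π·2.00×10^12²) = 66.14 W m^-2.
Effective emission temperature (TOA balance): σT_e⁴ = S(1−α)/4 = 8.929 W m^-2 → T_e = 112.0 K.
For a single slab of emissivity ε, T_s⁴ = 2T_e⁴/(2−ε); thus T_s = 112.0·(1.942)^(1/4) = 132.2 K.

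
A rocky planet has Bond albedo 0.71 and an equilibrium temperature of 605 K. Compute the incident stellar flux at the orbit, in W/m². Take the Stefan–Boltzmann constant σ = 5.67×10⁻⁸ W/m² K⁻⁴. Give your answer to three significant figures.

1.05×10^5 W/m²

From S(1−α)/4 = σT⁴: S = 4σT⁴/(1−α).
The emitted flux is σT⁴ = 7596 W/m².
So S = 4×7596/(1−0.71) = 1.048×10^5 W/m².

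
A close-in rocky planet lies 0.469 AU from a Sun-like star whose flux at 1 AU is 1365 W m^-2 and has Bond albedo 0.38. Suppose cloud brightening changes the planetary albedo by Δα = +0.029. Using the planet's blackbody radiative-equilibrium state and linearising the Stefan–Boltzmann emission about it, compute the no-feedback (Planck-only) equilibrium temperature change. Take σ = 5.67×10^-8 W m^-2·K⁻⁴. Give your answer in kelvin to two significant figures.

-4.2 K

By the inverse-square law, S = 1365/0.469² = 6206 W m^-2.
The baseline emission temperature is T_e = 360.9 K.
ΔF = −(S/4)Δα = −(6206/4)×(+0.029) = -44.99 W m^-2.
Planck response: λ_P = 4σT_e³ = 4·5.67×10⁻⁸·(360.9)³ = 10.66 W m^-2/K.
Hence the no-feedback warming is ΔF/(4σT_e³) = -4.22 K.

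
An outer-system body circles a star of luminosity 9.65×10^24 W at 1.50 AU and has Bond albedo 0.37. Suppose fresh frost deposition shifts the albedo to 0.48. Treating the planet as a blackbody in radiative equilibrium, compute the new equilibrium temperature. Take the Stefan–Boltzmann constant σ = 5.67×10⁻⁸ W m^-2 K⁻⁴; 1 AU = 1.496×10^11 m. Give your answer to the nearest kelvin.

77 K

d = 1.50 × 1.496×10^11 m = 2.244×10^11 m.
Spreading L over a sphere of radius d: S = 9.65×10^24/(4π·2.24×10^11²) = 15.25 W m^-2.
New equilibrium: T₂ = [(1−0.48)·15.25/(4σ)]^(1/4) = 76.90 K.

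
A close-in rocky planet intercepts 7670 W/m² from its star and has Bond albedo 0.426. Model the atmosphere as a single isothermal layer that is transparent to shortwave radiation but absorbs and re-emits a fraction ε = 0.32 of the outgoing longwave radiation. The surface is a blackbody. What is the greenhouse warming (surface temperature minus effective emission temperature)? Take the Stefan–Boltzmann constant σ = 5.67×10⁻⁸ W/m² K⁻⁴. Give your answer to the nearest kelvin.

17 kelvin

Effective emission temperature (TOA balance): σT_e⁴ = S(1−α)/4 = 1101 W/m² → T_e = 373.3 K.
The surface balance (absorbed SW + ε·downward IR = σT_s⁴) with T_a⁴ = T_s⁴/2 reduces to T_s = T_e·[2/(2−ε)]^¼ = 389.9 K.
The atmosphere warms the surface by 16.63 K.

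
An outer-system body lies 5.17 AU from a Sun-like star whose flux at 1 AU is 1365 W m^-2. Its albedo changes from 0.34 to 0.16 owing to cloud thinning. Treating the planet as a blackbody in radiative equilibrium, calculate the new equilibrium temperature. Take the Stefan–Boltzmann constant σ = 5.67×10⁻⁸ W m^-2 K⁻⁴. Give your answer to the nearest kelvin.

Irradiance scales as 1/d², so S = 1365 W m^-2 × (1/5.17)² = 51.07 W m^-2.
T₂ = [S(1−α₂)/(4σ)]^(1/4) = [51.07·0.84/(4σ)]^(1/4) = 117.3 K.

117 K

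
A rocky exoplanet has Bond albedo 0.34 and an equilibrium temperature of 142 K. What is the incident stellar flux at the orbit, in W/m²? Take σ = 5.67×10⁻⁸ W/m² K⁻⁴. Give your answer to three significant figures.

140 W/m²

From S(1−α)/4 = σT⁴: S = 4σT⁴/(1−α).
σT⁴ = 5.67×10⁻⁸·(142)⁴ = 23.05 W/m².
So S = 4×23.05/(1−0.34) = 139.7 W/m².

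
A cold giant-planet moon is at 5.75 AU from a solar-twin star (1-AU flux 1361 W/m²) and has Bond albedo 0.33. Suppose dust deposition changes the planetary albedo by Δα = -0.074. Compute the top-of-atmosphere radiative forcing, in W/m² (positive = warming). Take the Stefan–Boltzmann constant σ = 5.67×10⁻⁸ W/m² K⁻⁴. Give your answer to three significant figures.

0.762 W/m²

Irradiance scales as 1/d², so S = 1361 W/m² × (1/5.75)² = 41.16 W/m².
The change in absorbed flux is Δ[S(1−α)/4] = −SΔα/4 = 0.7615 W/m².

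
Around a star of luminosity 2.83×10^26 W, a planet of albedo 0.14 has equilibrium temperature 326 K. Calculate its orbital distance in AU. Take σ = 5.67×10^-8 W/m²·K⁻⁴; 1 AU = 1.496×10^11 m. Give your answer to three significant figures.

0.581 AU

The flux needed for this T is 4σT⁴/(1−0.14) = 2979 W/m².
Then d = [L/(4πS)]^(1/2) = 8.695×10^10 m, i.e. 0.5812 AU.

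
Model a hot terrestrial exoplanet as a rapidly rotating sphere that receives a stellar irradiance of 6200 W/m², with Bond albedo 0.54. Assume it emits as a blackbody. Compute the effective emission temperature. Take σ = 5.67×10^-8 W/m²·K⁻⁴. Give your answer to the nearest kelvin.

The planet absorbs (1−α)S over its disc πR² and re-emits over 4πR², so the mean absorbed flux is (1−0.54)·6200/4 = 713.0 W/m².
In equilibrium σT⁴ equals this, so T = 334.9 K.

335 K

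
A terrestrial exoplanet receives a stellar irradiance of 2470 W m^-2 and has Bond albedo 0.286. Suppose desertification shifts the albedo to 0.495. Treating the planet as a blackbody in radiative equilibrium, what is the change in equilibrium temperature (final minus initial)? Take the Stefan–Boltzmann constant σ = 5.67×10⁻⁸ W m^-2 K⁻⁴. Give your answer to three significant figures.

Initial: T₁ = [S(1−0.286)/(4σ)]^(1/4) = 297.0 K.
After:  T₂ = [2470·0.505/(4σ)]^(1/4) = 272.3 K.
Change: 272.3 − 297.0 = -24.63 K.

-24.6 kelvin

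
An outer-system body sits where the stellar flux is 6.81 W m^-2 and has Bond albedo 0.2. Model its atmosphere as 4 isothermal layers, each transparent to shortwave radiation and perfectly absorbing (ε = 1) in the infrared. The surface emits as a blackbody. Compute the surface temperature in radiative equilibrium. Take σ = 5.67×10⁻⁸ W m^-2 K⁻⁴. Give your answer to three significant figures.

The effective emission temperature is T_e = [S(1−α)/(4σ)]^¼ = 70.01 K.
For an N-layer opaque stack, T_s⁴ = (N+1)T_e⁴, hence T_s = (5)^(1/4)×70.01 K = 104.7 K.

105 K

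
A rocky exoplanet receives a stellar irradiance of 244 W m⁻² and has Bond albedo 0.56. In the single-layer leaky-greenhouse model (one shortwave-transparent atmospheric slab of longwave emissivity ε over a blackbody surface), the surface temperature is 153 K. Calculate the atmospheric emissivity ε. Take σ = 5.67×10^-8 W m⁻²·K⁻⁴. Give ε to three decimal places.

First, T_e = [244.0·(1−0.56)/(4σ)]^(1/4) = 147.5 K.
Since (2−ε)/2 = (T_e/T_s)⁴ = 0.8638, ε = 0.2723.

0.272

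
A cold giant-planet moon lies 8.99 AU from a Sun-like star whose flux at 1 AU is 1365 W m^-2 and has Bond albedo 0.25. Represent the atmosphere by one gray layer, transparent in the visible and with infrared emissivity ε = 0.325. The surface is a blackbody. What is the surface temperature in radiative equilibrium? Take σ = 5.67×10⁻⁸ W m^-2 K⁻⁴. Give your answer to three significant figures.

By the inverse-square law, S = 1365/8.99² = 16.89 W m^-2.
Effective emission temperature (TOA balance): σT_e⁴ = S(1−α)/4 = 3.167 W m^-2 → T_e = 86.45 K.
Surface balance with a leaky layer gives σT_s⁴ = σT_e⁴·2/(2−ε), so T_s = T_e·[2/(2−0.325)]^(1/4) = 90.37 K.

90.4 kelvin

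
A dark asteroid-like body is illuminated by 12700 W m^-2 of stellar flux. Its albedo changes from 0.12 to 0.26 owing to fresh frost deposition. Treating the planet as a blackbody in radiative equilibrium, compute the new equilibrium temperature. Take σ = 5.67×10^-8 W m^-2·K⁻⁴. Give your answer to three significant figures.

451 K

T₂ = [S(1−α₂)/(4σ)]^(1/4) = [12700·0.74/(4σ)]^(1/4) = 451.2 K.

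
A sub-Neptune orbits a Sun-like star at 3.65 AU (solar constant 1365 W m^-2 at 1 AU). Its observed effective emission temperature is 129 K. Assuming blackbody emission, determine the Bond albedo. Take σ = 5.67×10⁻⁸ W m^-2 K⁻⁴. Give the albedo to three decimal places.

Flux at the orbit: S = 1365/(3.65)² = 102.5 W m^-2.
Rearranging the radiative balance, α = 1 − 4σT⁴/S.
4σT⁴ = 4·5.67×10⁻⁸·(129)⁴ = 62.81 W m^-2.
1−α = 62.81/102.5 = 0.6130, so α = 0.3870.

0.387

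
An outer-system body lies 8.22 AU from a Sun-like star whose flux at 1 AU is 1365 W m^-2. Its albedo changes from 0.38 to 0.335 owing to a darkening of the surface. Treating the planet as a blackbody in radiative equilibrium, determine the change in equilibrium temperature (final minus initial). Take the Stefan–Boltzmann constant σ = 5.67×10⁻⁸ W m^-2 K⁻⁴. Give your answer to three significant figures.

Flux at the orbit: S = 1365/(8.22)² = 20.20 W m^-2.
With α = 0.38, T₁ = 86.21 K.
Final:   T₂ = [S(1−0.335)/(4σ)]^(1/4) = 87.73 K.
ΔT = T₂ − T₁ = 1.523 K.

1.52 K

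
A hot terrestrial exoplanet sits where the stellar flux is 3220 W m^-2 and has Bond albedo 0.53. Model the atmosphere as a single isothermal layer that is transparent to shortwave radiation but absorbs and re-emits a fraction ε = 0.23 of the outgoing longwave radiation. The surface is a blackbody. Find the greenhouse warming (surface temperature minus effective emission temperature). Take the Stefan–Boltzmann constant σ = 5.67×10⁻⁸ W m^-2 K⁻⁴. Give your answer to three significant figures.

The planet radiates to space at T_e = [S(1−α)/(4σ)]^(1/4) = 285.8 K.
For a single slab of emissivity ε, T_s⁴ = 2T_e⁴/(2−ε); thus T_s = 285.8·(1.13)^(1/4) = 294.7 K.
T_s − T_e = 294.7 − 285.8 = 8.864 K.

8.86 K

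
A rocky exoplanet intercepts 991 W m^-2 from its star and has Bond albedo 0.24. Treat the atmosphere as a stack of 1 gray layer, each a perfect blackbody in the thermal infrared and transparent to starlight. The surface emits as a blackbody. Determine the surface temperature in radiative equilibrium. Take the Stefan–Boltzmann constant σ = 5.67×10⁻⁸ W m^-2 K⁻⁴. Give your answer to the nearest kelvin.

285 kelvin

The effective emission temperature is T_e = [S(1−α)/(4σ)]^¼ = 240.1 K.
For an N-layer opaque stack, T_s⁴ = (N+1)T_e⁴, hence T_s = (2)^(1/4)×240.1 K = 285.5 K.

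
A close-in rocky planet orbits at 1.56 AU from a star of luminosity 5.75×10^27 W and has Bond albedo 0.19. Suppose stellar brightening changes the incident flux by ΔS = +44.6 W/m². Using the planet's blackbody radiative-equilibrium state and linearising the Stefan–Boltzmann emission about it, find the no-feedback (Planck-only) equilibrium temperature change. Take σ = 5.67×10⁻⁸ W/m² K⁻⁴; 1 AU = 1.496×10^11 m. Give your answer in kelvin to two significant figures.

Orbital distance: d = 1.56 AU = 2.334×10^11 m.
Flux at the orbit: S = L/(4πd²) = 5.75×10^27/(4π·(2.33×10^11)²) = 8401 W/m².
Unperturbed T_e = [8401·(1−0.19)/(4σ)]^¼ = 416.2 K.
ΔF = Δ[S(1−α)]/4 = (1−0.19)·+44.6/4 = 9.032 W/m².
The Planck feedback parameter is 4σT_e³ = 16.35 W/m²/K.
So ΔT₀ = 9.032/16.35 = 0.552 K.

0.55 kelvin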